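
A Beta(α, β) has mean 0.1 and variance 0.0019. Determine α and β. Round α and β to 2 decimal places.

Write ν = α+β; then α = μν and Var = μ(1−μ)/(ν+1).
ν = μ(1−μ)/Var − 1 = 0.09/0.0019 − 1 = 46.3684.
α = 0.1·46.3684 = 4.64, β = 0.9·46.3684 = 41.73.

α = 4.64, β = 41.73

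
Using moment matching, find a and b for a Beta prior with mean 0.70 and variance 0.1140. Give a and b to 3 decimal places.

Let s = a+b. The Beta variance is μ(1−μ)/(s+1).
So s+1 = μ(1−μ)/σ² = (0.70×0.30)/0.1140 = 0.2100/0.1140 = 1.8421, giving s = 0.8421.
Then a = μs = 0.70×0.8421 = 0.589 and b = (1−μ)s = 0.30×0.8421 = 0.253.

a = 0.589, b = 0.253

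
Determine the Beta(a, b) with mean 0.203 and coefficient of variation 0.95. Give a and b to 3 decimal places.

a = 0.680, b = 2.670

σ = CV·μ = 0.95×0.203 = 0.19285, so σ² = 0.037191.
s+1 = μ(1−μ)/σ² = 0.161791/0.037191 = 4.3503, so s = a+b = 3.3503.
a = μs = 0.680, b = (1−μ)s = 2.670.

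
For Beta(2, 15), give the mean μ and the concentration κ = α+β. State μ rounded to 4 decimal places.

μ = 0.1176, κ = 17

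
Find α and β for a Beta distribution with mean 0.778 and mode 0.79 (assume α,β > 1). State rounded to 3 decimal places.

α = 37.603, β = 10.730

With s = α+β: μ = α/s and mode = (α−1)/(s−2). Eliminating α = μs,
μs − 1 = m(s−2) ⇒ s(μ−m) = 1−2m ⇒ s = -0.58/-0.012 = 48.3333.
So α = μs = 37.603, β = (1−μ)s = 10.730.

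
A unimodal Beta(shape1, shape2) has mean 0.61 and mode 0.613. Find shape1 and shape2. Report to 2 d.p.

With s = shape1+shape2: μ = shape1/s and mode = (shape1−1)/(s−2). Eliminating shape1 = μs,
μs − 1 = m(s−2) ⇒ s(μ−m) = 1−2m ⇒ s = -0.226/-0.003 = 75.3333.
So shape1 = μs = 45.95, shape2 = (1−μ)s = 29.38.

shape1 = 45.95, shape2 = 29.38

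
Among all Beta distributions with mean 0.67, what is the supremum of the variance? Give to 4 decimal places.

0.2211

For fixed mean μ the Beta variance is μ(1−μ)/(α+β+1), increasing as α+β decreases.
Its least upper bound (not attained) is μ(1−μ) = 0.67·0.33 = 0.2211.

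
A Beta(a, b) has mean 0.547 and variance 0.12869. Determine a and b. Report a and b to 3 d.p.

a = 0.506, b = 0.419

Write ν = a+b; then a = μν and Var = μ(1−μ)/(ν+1).
ν = μ(1−μ)/Var − 1 = 0.247791/0.12869 − 1 = 0.9255.
a = 0.547·0.9255 = 0.506, b = 0.453·0.9255 = 0.419.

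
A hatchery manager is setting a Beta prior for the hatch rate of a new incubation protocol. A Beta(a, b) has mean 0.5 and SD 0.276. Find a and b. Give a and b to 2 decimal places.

σ² = 0.276² = 0.076176.
With s = a+b, Var = μ(1−μ)/(s+1), so s+1 = (0.5×0.5)/0.076176 = 3.2819 and s = 2.2819.
a = μs = 1.14, b = (1−μ)s = 1.14.

a = 1.14, b = 1.14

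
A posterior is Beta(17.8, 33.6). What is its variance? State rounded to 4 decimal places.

α+β = 51.4 and αβ = 598.08, so Var = αβ/[(α+β)²(α+β+1)] = 598.08/138438.704 = 0.0043.

0.0043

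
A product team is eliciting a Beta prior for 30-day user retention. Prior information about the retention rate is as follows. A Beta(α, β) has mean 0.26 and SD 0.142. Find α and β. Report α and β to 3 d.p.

Variance = 0.142² = 0.020164. The moment-matching identity α+β = μ(1−μ)/Var − 1 gives
α+β = 0.1924/0.020164 − 1 = 8.5418, so α = μ·8.5418 = 2.221 and β = (1−μ)·8.5418 = 6.321.

α = 2.221, β = 6.321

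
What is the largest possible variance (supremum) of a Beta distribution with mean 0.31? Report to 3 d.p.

0.214

For fixed mean μ the Beta variance is μ(1−μ)/(α+β+1), increasing as α+β decreases.
Its least upper bound (not attained) is μ(1−μ) = 0.31·0.69 = 0.214.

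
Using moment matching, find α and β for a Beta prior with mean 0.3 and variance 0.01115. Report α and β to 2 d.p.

α = 5.35, β = 12.48

Write ν = α+β; then α = μν and Var = μ(1−μ)/(ν+1).
ν = μ(1−μ)/Var − 1 = 0.21/0.01115 − 1 = 17.8341.
α = 0.3·17.8341 = 5.35, β = 0.7·17.8341 = 12.48.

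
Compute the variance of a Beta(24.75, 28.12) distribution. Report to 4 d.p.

Var = αβ/[(α+β)²(α+β+1)] = (24.75×28.12)/(52.87²×53.87) = 695.9700/150579.411803 = 0.0046.

0.0046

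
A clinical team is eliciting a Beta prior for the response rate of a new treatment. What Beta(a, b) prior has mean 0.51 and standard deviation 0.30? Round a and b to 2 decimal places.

a = 0.91, b = 0.87

Variance = 0.30² = 0.0900. The moment-matching identity a+b = μ(1−μ)/Var − 1 gives
a+b = 0.2499/0.0900 − 1 = 1.7767, so a = μ·1.7767 = 0.91 and b = (1−μ)·1.7767 = 0.87.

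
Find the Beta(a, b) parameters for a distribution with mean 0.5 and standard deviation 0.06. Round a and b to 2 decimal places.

a = 34.22, b = 34.22

First σ² = 0.0036. Setting a = μn, b = (1−μ)n with n = a+b,
μ(1−μ)/(n+1) = 0.0036 ⇒ n+1 = 0.25/0.0036 = 69.4444 ⇒ n = 68.4444.
Hence a = 0.5×68.4444 = 34.22, b = 0.5×68.4444 = 34.22.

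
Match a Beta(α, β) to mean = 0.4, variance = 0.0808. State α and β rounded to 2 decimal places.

α = 0.79, β = 1.18

Write ν = α+β; then α = μν and Var = μ(1−μ)/(ν+1).
ν = μ(1−μ)/Var − 1 = 0.24/0.0808 − 1 = 1.9703.
α = 0.4·1.9703 = 0.79, β = 0.6·1.9703 = 1.18.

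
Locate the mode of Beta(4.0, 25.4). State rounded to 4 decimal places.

With α,β > 1, mode = (α−1)/(α+β−2) = 3.0/27.4 = 0.1095.

0.1095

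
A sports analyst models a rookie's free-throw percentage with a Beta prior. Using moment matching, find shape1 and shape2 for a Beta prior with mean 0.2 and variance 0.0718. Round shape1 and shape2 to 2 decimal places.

Let s = shape1+shape2. The Beta variance is μ(1−μ)/(s+1).
So s+1 = μ(1−μ)/σ² = (0.2×0.8)/0.0718 = 0.16/0.0718 = 2.2284, giving s = 1.2284.
Then shape1 = μs = 0.2×1.2284 = 0.25 and shape2 = (1−μ)s = 0.8×1.2284 = 0.98.

shape1 = 0.25, shape2 = 0.98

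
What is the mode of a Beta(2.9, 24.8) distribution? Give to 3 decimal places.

0.074

The density x^(α−1)(1−x)^(β−1) is maximised at (α−1)/(α+β−2) = 1.9/25.7 = 0.074.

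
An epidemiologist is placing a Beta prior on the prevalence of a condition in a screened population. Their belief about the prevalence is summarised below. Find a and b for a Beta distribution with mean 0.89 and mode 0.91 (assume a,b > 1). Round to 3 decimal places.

a = 36.490, b = 4.510

With s = a+b: μ = a/s and mode = (a−1)/(s−2). Eliminating a = μs,
μs − 1 = m(s−2) ⇒ s(μ−m) = 1−2m ⇒ s = -0.82/-0.02 = 41.0000.
So a = μs = 36.490, b = (1−μ)s = 4.510.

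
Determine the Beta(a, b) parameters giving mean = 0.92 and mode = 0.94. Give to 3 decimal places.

a = 40.480, b = 3.520

Let s = a+b. Mean gives a = μs = 0.92s; mode gives (a−1)/(s−2) = 0.94.
Substituting: 0.92s − 1 = 0.94(s−2) = 0.94s − 1.88, so -0.02s = -0.88 and s = 44.0000.
Then a = 0.92×44.0000 = 40.480 and b = s−a = 3.520.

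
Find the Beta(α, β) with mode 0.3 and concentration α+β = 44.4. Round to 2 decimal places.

α = 13.72, β = 30.68

For α,β>1 the mode is (α−1)/(α+β−2), so α = mode·(κ−2)+1 = 0.3×42.4+1 = 13.72.
And β = (1−mode)·(κ−2)+1 = 0.7×42.4+1 = 30.68.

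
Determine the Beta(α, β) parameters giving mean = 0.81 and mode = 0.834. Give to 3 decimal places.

α = 22.545, β = 5.288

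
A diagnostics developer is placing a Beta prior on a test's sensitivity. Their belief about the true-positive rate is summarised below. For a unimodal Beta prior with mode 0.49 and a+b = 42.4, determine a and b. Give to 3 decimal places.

a = 20.796, b = 21.604

For a,b>1 the mode is (a−1)/(a+b−2), so a = mode·(κ−2)+1 = 0.49×40.4+1 = 20.796.
And b = (1−mode)·(κ−2)+1 = 0.51×40.4+1 = 21.604.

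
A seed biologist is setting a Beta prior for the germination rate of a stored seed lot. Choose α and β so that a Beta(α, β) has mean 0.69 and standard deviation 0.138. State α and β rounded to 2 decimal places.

α = 7.06, β = 3.17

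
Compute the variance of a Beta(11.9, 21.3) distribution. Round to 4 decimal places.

0.0067

α+β = 33.2 and αβ = 253.47, so Var = αβ/[(α+β)²(α+β+1)] = 253.47/37696.608 = 0.0067.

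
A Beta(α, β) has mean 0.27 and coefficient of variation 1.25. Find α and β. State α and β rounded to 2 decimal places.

α = 0.20, β = 0.53

σ = CV·μ = 1.25×0.27 = 0.33750, so σ² = 0.113906.
s+1 = μ(1−μ)/σ² = 0.1971/0.113906 = 1.7304, so s = α+β = 0.7304.
α = μs = 0.20, β = (1−μ)s = 0.53.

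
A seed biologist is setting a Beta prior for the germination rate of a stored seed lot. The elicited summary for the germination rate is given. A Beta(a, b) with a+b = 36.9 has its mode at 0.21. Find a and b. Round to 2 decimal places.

a = 8.33, b = 28.57

For a,b>1 the mode is (a−1)/(a+b−2), so a = mode·(κ−2)+1 = 0.21×34.9+1 = 8.33.
And b = (1−mode)·(κ−2)+1 = 0.79×34.9+1 = 28.57.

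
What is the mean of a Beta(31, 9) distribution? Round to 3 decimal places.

0.775

E[X] = α/(α+β) = 31/40 = 0.775.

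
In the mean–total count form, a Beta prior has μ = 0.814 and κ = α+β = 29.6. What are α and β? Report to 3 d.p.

α = μκ = 0.814×29.6 = 24.094 and β = (1−μ)κ = 0.186×29.6 = 5.506.

α = 24.094, β = 5.506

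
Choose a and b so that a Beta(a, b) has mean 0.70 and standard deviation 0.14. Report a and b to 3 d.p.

First σ² = 0.0196. Setting a = μn, b = (1−μ)n with n = a+b,
μ(1−μ)/(n+1) = 0.0196 ⇒ n+1 = 0.2100/0.0196 = 10.7143 ⇒ n = 9.7143.
Hence a = 0.70×9.7143 = 6.800, b = 0.30×9.7143 = 2.914.

a = 6.800, b = 2.914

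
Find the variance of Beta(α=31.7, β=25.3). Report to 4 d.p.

0.0043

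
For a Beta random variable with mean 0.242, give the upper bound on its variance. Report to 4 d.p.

0.1834

Var = μ(1−μ)/(α+β+1), which approaches μ(1−μ) as α+β → 0.
So the supremum is μ(1−μ) = 0.242×0.758 = 0.1834.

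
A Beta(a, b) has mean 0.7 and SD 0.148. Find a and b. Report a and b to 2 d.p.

σ² = 0.148² = 0.021904.
With s = a+b, Var = μ(1−μ)/(s+1), so s+1 = (0.7×0.3)/0.021904 = 9.5873 and s = 8.5873.
a = μs = 6.01, b = (1−μ)s = 2.58.

a = 6.01, b = 2.58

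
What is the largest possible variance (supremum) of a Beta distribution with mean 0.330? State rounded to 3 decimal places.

0.221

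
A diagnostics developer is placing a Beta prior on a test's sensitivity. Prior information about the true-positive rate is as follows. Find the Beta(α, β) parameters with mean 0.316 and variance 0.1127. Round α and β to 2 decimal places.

α = 0.29, β = 0.63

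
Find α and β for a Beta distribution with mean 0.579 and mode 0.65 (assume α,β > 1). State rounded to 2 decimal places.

Let s = α+β. Mean gives α = μs = 0.579s; mode gives (α−1)/(s−2) = 0.65.
Substituting: 0.579s − 1 = 0.65(s−2) = 0.65s − 1.30, so -0.071s = -0.30 and s = 4.2254.
Then α = 0.579×4.2254 = 2.45 and β = s−α = 1.78.

α = 2.45, β = 1.78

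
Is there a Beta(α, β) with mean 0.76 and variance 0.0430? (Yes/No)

A Beta with mean μ has variance μ(1−μ)/(α+β+1) < μ(1−μ).
Here μ(1−μ) = 0.76×0.24 = 0.1824, and 0.0430 < 0.1824.

Yes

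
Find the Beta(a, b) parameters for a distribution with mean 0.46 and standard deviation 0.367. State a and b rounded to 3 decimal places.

a = 0.388, b = 0.456

Variance = 0.367² = 0.134689. The moment-matching identity a+b = μ(1−μ)/Var − 1 gives
a+b = 0.2484/0.134689 − 1 = 0.8442, so a = μ·0.8442 = 0.388 and b = (1−μ)·0.8442 = 0.456.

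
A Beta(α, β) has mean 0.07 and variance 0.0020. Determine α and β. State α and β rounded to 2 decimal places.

By moment matching, α+β = μ(1−μ)/σ² − 1 = (0.07·0.93)/0.0020 − 1 = 32.5500 − 1 = 31.5500.
Since α/(α+β) = μ, α = 0.07·31.5500 = 2.21 and β = 0.93·31.5500 = 29.34.

α = 2.21, β = 29.34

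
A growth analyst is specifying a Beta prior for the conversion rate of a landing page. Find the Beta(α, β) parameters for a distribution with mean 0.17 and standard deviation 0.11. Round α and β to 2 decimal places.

α = 1.81, β = 8.85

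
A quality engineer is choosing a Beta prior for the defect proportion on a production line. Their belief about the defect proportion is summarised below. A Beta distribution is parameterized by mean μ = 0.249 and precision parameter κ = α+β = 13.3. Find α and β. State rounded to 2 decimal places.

Split κ in proportion μ : (1−μ): α = 0.249·13.3 = 3.31, β = 13.3 − 3.31 = 9.99.

α = 3.31, β = 9.99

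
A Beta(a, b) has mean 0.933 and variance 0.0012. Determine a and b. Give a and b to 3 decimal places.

a = 47.669, b = 3.423

By moment matching, a+b = μ(1−μ)/σ² − 1 = (0.933·0.067)/0.0012 − 1 = 52.0925 − 1 = 51.0925.
Since a/(a+b) = μ, a = 0.933·51.0925 = 47.669 and b = 0.067·51.0925 = 3.423.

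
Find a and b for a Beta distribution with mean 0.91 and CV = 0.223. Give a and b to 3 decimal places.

Var = (CV·μ)² = (0.223×0.91)² = 0.041181.
a+b = μ(1−μ)/Var − 1 = 0.0819/0.041181 − 1 = 0.9888.
Thus a = 0.91·0.9888 = 0.900 and b = 0.09·0.9888 = 0.089.

a = 0.900, b = 0.089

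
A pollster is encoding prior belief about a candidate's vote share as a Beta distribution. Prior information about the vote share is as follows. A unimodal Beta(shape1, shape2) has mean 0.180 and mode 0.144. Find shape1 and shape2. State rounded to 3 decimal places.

shape1 = 3.560, shape2 = 16.218

Let s = shape1+shape2. Mean gives shape1 = μs = 0.180s; mode gives (shape1−1)/(s−2) = 0.144.
Substituting: 0.180s − 1 = 0.144(s−2) = 0.144s − 0.288, so 0.036s = 0.712 and s = 19.7778.
Then shape1 = 0.180×19.7778 = 3.560 and shape2 = s−shape1 = 16.218.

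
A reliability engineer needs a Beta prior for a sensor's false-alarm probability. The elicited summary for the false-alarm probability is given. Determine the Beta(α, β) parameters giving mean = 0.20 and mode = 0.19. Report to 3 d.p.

Let s = α+β. Mean gives α = μs = 0.20s; mode gives (α−1)/(s−2) = 0.19.
Substituting: 0.20s − 1 = 0.19(s−2) = 0.19s − 0.38, so 0.01s = 0.62 and s = 62.0000.
Then α = 0.20×62.0000 = 12.400 and β = s−α = 49.600.

α = 12.400, β = 49.600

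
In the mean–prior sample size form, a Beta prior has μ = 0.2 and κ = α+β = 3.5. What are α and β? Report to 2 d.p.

Split κ in proportion μ : (1−μ): α = 0.2·3.5 = 0.70, β = 3.5 − 0.70 = 2.80.

α = 0.70, β = 2.80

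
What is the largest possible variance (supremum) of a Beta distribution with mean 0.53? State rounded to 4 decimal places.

0.2491

For fixed mean μ the Beta variance is μ(1−μ)/(α+β+1), increasing as α+β decreases.
Its least upper bound (not attained) is μ(1−μ) = 0.53·0.47 = 0.2491.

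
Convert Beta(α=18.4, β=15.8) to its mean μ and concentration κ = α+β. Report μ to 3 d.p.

κ = α+β = 18.4+15.8 = 34.2; μ = α/κ = 18.4/34.2 = 0.538.

μ = 0.538, κ = 34.2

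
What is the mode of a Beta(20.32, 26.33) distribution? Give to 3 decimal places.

0.433

With α,β > 1, mode = (α−1)/(α+β−2) = 19.32/44.65 = 0.433.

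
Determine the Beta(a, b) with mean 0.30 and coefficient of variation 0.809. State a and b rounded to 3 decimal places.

a = 0.770, b = 1.796

σ = CV·μ = 0.809×0.30 = 0.24270, so σ² = 0.058903.
s+1 = μ(1−μ)/σ² = 0.2100/0.058903 = 3.5652, so s = a+b = 2.5652.
a = μs = 0.770, b = (1−μ)s = 1.796.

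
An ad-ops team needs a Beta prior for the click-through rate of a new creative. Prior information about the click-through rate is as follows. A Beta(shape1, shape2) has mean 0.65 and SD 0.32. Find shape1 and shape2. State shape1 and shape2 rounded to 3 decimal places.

Variance = 0.32² = 0.1024. The moment-matching identity shape1+shape2 = μ(1−μ)/Var − 1 gives
shape1+shape2 = 0.2275/0.1024 − 1 = 1.2217, so shape1 = μ·1.2217 = 0.794 and shape2 = (1−μ)·1.2217 = 0.428.

shape1 = 0.794, shape2 = 0.428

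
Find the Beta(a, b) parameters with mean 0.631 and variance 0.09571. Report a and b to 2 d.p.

a = 0.90, b = 0.53

Let s = a+b. The Beta variance is μ(1−μ)/(s+1).
So s+1 = μ(1−μ)/σ² = (0.631×0.369)/0.09571 = 0.232839/0.09571 = 2.4328, giving s = 1.4328.
Then a = μs = 0.631×1.4328 = 0.90 and b = (1−μ)s = 0.369×1.4328 = 0.53.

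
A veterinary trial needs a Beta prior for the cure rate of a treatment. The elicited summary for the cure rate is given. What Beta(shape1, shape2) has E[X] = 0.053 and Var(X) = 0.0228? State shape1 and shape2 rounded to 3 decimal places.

Write ν = shape1+shape2; then shape1 = μν and Var = μ(1−μ)/(ν+1).
ν = μ(1−μ)/Var − 1 = 0.050191/0.0228 − 1 = 1.2014.
shape1 = 0.053·1.2014 = 0.064, shape2 = 0.947·1.2014 = 1.138.

shape1 = 0.064, shape2 = 1.138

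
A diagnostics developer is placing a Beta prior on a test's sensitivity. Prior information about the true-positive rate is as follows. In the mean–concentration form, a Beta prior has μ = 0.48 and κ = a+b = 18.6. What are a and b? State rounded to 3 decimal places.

a = μκ = 0.48×18.6 = 8.928 and b = (1−μ)κ = 0.52×18.6 = 9.672.

a = 8.928, b = 9.672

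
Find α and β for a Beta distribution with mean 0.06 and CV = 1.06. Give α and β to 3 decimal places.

α = 0.777, β = 12.167

σ = CV·μ = 1.06×0.06 = 0.06360, so σ² = 0.004045.
s+1 = μ(1−μ)/σ² = 0.0564/0.004045 = 13.9433, so s = α+β = 12.9433.
α = μs = 0.777, β = (1−μ)s = 12.167.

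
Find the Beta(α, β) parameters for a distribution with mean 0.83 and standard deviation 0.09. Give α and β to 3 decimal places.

Variance = 0.09² = 0.0081. The moment-matching identity α+β = μ(1−μ)/Var − 1 gives
α+β = 0.1411/0.0081 − 1 = 16.4198, so α = μ·16.4198 = 13.628 and β = (1−μ)·16.4198 = 2.791.

α = 13.628, β = 2.791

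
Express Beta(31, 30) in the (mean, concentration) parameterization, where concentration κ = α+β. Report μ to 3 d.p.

μ = 0.508, κ = 61

κ = α+β = 31+30 = 61; μ = α/κ = 31/61 = 0.508.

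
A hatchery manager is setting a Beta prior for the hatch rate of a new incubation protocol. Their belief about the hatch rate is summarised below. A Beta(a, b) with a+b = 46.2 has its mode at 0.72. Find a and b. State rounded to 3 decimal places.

a = 32.824, b = 13.376

Mode = (a−1)/(κ−2) with κ = a+b, so a−1 = 0.72·44.2 = 31.824.
a = 32.824; b = κ − a = 13.376.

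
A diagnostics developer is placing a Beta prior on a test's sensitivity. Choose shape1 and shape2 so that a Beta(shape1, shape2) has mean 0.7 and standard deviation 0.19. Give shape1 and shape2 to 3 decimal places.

shape1 = 3.372, shape2 = 1.445

Variance = 0.19² = 0.0361. The moment-matching identity shape1+shape2 = μ(1−μ)/Var − 1 gives
shape1+shape2 = 0.21/0.0361 − 1 = 4.8172, so shape1 = μ·4.8172 = 3.372 and shape2 = (1−μ)·4.8172 = 1.445.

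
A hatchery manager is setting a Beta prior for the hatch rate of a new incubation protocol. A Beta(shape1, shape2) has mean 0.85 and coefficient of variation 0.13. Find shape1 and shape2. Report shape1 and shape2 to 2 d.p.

Var = (CV·μ)² = (0.13×0.85)² = 0.012210.
shape1+shape2 = μ(1−μ)/Var − 1 = 0.1275/0.012210 − 1 = 9.4420.
Thus shape1 = 0.85·9.4420 = 8.03 and shape2 = 0.15·9.4420 = 1.42.

shape1 = 8.03, shape2 = 1.42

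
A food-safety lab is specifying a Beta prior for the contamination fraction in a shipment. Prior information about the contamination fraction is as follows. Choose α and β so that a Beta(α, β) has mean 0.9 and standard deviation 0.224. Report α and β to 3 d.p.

α = 0.714, β = 0.079

First σ² = 0.050176. Setting α = μn, β = (1−μ)n with n = α+β,
μ(1−μ)/(n+1) = 0.050176 ⇒ n+1 = 0.09/0.050176 = 1.7937 ⇒ n = 0.7937.
Hence α = 0.9×0.7937 = 0.714, β = 0.1×0.7937 = 0.079.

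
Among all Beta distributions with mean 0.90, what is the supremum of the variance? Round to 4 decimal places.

For fixed mean μ the Beta variance is μ(1−μ)/(α+β+1), increasing as α+β decreases.
Its least upper bound (not attained) is μ(1−μ) = 0.90·0.10 = 0.0900.

0.0900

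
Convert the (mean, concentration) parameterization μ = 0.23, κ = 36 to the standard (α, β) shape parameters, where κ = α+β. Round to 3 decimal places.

α = μκ = 0.23×36 = 8.280 and β = (1−μ)κ = 0.77×36 = 27.720.

α = 8.280, β = 27.720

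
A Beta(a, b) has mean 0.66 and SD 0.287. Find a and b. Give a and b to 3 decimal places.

a = 1.138, b = 0.586

Variance = 0.287² = 0.082369. The moment-matching identity a+b = μ(1−μ)/Var − 1 gives
a+b = 0.2244/0.082369 − 1 = 1.7243, so a = μ·1.7243 = 1.138 and b = (1−μ)·1.7243 = 0.586.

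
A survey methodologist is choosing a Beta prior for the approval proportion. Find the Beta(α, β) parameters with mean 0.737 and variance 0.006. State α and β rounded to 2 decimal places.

Let s = α+β. The Beta variance is μ(1−μ)/(s+1).
So s+1 = μ(1−μ)/σ² = (0.737×0.263)/0.006 = 0.193831/0.006 = 32.3052, giving s = 31.3052.
Then α = μs = 0.737×31.3052 = 23.07 and β = (1−μ)s = 0.263×31.3052 = 8.23.

α = 23.07, β = 8.23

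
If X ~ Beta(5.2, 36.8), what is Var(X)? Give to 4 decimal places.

μ = 5.2/42.0 = 0.123810; Var = μ(1−μ)/(α+β+1) = 0.1084807/43.0 = 0.0025.

0.0025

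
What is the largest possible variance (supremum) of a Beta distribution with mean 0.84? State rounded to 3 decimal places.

0.134

Var = μ(1−μ)/(α+β+1), which approaches μ(1−μ) as α+β → 0.
So the supremum is μ(1−μ) = 0.84×0.16 = 0.134.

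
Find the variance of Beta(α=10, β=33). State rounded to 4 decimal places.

α+β = 43 and αβ = 330, so Var = αβ/[(α+β)²(α+β+1)] = 330/81356 = 0.0041.

0.0041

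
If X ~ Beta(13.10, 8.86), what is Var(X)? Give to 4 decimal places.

μ = 13.10/21.96 = 0.596539; Var = μ(1−μ)/(α+β+1) = 0.2406802/22.96 = 0.0105.

0.0105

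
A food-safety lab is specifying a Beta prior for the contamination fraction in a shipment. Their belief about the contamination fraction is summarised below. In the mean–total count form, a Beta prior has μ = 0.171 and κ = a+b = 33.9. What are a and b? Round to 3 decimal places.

a = μκ = 0.171×33.9 = 5.797 and b = (1−μ)κ = 0.829×33.9 = 28.103.

a = 5.797, b = 28.103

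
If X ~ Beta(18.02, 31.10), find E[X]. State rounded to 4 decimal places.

The Beta mean is α/(α+β) = 18.02/(18.02+31.10) = 0.3669.

0.3669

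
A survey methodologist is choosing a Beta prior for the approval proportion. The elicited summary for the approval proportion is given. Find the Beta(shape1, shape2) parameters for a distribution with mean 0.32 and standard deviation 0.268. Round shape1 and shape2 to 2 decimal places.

shape1 = 0.65, shape2 = 1.38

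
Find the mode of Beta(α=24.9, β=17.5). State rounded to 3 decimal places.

0.592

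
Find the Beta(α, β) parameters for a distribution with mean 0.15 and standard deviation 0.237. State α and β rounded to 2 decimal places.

α = 0.19, β = 1.08

First σ² = 0.056169. Setting α = μn, β = (1−μ)n with n = α+β,
μ(1−μ)/(n+1) = 0.056169 ⇒ n+1 = 0.1275/0.056169 = 2.2699 ⇒ n = 1.2699.
Hence α = 0.15×1.2699 = 0.19, β = 0.85×1.2699 = 1.08.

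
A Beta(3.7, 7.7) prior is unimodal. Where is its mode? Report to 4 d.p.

0.2872

With α,β > 1, mode = (α−1)/(α+β−2) = 2.7/9.4 = 0.2872.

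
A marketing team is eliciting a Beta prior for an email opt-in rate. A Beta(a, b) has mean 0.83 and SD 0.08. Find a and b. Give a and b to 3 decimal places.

First σ² = 0.0064. Setting a = μn, b = (1−μ)n with n = a+b,
μ(1−μ)/(n+1) = 0.0064 ⇒ n+1 = 0.1411/0.0064 = 22.0469 ⇒ n = 21.0469.
Hence a = 0.83×21.0469 = 17.469, b = 0.17×21.0469 = 3.578.

a = 17.469, b = 3.578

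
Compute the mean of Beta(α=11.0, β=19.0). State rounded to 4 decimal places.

The Beta mean is α/(α+β) = 11.0/(11.0+19.0) = 0.3667.

0.3667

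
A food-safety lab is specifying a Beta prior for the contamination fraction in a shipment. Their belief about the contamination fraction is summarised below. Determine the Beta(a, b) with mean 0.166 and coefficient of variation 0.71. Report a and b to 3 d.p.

Var = (CV·μ)² = (0.71×0.166)² = 0.013891.
a+b = μ(1−μ)/Var − 1 = 0.138444/0.013891 − 1 = 8.9665.
Thus a = 0.166·8.9665 = 1.488 and b = 0.834·8.9665 = 7.478.

a = 1.488, b = 7.478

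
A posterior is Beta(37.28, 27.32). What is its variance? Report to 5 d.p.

Var = αβ/[(α+β)²(α+β+1)] = (37.28×27.32)/(64.60²×65.60) = 1018.4896/273759.296000 = 0.00372.

0.00372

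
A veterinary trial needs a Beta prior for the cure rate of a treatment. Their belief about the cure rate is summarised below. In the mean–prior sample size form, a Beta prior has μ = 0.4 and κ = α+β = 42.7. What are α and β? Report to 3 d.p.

Split κ in proportion μ : (1−μ): α = 0.4·42.7 = 17.080, β = 42.7 − 17.080 = 25.620.

α = 17.080, β = 25.620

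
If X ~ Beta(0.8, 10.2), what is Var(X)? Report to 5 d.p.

Var = αβ/[(α+β)²(α+β+1)] = (0.8×10.2)/(11.0²×12.0) = 8.16/1452.000 = 0.00562.

0.00562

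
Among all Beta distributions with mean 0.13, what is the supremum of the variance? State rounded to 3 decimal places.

0.113

For fixed mean μ the Beta variance is μ(1−μ)/(α+β+1), increasing as α+β decreases.
Its least upper bound (not attained) is μ(1−μ) = 0.13·0.87 = 0.113.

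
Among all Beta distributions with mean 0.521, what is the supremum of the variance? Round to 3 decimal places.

0.250

For fixed mean μ the Beta variance is μ(1−μ)/(α+β+1), increasing as α+β decreases.
Its least upper bound (not attained) is μ(1−μ) = 0.521·0.479 = 0.250.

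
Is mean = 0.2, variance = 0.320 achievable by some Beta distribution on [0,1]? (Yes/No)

The Beta variance bound is σ² < μ(1−μ).
Here μ(1−μ) = 0.2×0.8 = 0.16, and 0.320 ≥ 0.16.

No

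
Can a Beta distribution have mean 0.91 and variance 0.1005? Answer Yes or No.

The Beta variance bound is σ² < μ(1−μ).
Here μ(1−μ) = 0.91×0.09 = 0.0819, and 0.1005 ≥ 0.0819.

No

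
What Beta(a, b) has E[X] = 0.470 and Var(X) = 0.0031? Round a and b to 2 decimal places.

a = 37.30, b = 42.06

Write ν = a+b; then a = μν and Var = μ(1−μ)/(ν+1).
ν = μ(1−μ)/Var − 1 = 0.249100/0.0031 − 1 = 79.3548.
a = 0.470·79.3548 = 37.30, b = 0.530·79.3548 = 42.06.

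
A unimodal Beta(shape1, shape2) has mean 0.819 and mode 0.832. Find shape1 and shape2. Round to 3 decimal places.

Let s = shape1+shape2. Mean gives shape1 = μs = 0.819s; mode gives (shape1−1)/(s−2) = 0.832.
Substituting: 0.819s − 1 = 0.832(s−2) = 0.832s − 1.664, so -0.013s = -0.664 and s = 51.0769.
Then shape1 = 0.819×51.0769 = 41.832 and shape2 = s−shape1 = 9.245.

shape1 = 41.832, shape2 = 9.245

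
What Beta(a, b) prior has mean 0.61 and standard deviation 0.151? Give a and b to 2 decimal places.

a = 5.75, b = 3.68

First σ² = 0.022801. Setting a = μn, b = (1−μ)n with n = a+b,
μ(1−μ)/(n+1) = 0.022801 ⇒ n+1 = 0.2379/0.022801 = 10.4338 ⇒ n = 9.4338.
Hence a = 0.61×9.4338 = 5.75, b = 0.39×9.4338 = 3.68.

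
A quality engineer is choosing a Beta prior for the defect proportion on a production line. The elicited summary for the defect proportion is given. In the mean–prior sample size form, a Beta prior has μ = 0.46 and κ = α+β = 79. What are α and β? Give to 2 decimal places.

α = μκ = 0.46×79 = 36.34 and β = (1−μ)κ = 0.54×79 = 42.66.

α = 36.34, β = 42.66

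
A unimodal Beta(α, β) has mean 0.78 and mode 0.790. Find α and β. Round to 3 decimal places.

α = 45.240, β = 12.760

With s = α+β: μ = α/s and mode = (α−1)/(s−2). Eliminating α = μs,
μs − 1 = m(s−2) ⇒ s(μ−m) = 1−2m ⇒ s = -0.580/-0.010 = 58.0000.
So α = μs = 45.240, β = (1−μ)s = 12.760.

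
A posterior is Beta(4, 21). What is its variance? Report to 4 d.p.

μ = 4/25 = 0.160000; Var = μ(1−μ)/(α+β+1) = 0.1344000/26 = 0.0052.

0.0052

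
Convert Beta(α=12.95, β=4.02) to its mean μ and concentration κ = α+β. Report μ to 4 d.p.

μ = 0.7631, κ = 16.97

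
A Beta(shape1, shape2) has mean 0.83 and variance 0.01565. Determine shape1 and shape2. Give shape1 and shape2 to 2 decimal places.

shape1 = 6.65, shape2 = 1.36

Let s = shape1+shape2. The Beta variance is μ(1−μ)/(s+1).
So s+1 = μ(1−μ)/σ² = (0.83×0.17)/0.01565 = 0.1411/0.01565 = 9.0160, giving s = 8.0160.
Then shape1 = μs = 0.83×8.0160 = 6.65 and shape2 = (1−μ)s = 0.17×8.0160 = 1.36.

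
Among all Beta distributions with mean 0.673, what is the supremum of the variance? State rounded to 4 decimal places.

0.2201

For fixed mean μ the Beta variance is μ(1−μ)/(α+β+1), increasing as α+β decreases.
Its least upper bound (not attained) is μ(1−μ) = 0.673·0.327 = 0.2201.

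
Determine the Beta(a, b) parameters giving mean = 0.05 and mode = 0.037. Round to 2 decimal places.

a = 3.56, b = 67.67

With s = a+b: μ = a/s and mode = (a−1)/(s−2). Eliminating a = μs,
μs − 1 = m(s−2) ⇒ s(μ−m) = 1−2m ⇒ s = 0.926/0.013 = 71.2308.
So a = μs = 3.56, b = (1−μ)s = 67.67.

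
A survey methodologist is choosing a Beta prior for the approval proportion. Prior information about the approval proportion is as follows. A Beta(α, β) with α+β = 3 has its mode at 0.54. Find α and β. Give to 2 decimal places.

α = 1.54, β = 1.46

Mode = (α−1)/(κ−2) with κ = α+β, so α−1 = 0.54·1 = 0.54.
α = 1.54; β = κ − α = 1.46.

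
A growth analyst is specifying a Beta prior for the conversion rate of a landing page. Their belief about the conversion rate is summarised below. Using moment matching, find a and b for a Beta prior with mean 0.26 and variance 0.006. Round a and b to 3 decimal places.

Write ν = a+b; then a = μν and Var = μ(1−μ)/(ν+1).
ν = μ(1−μ)/Var − 1 = 0.1924/0.006 − 1 = 31.0667.
a = 0.26·31.0667 = 8.077, b = 0.74·31.0667 = 22.989.

a = 8.077, b = 22.989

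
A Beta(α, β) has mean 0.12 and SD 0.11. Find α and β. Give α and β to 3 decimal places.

α = 0.927, β = 6.800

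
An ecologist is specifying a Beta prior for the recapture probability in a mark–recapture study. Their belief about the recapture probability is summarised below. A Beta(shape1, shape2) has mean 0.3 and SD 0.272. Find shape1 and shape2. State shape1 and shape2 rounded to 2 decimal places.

First σ² = 0.073984. Setting shape1 = μn, shape2 = (1−μ)n with n = shape1+shape2,
μ(1−μ)/(n+1) = 0.073984 ⇒ n+1 = 0.21/0.073984 = 2.8385 ⇒ n = 1.8385.
Hence shape1 = 0.3×1.8385 = 0.55, shape2 = 0.7×1.8385 = 1.29.

shape1 = 0.55, shape2 = 1.29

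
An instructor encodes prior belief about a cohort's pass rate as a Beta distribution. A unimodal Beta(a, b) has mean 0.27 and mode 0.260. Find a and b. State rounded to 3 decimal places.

Let s = a+b. Mean gives a = μs = 0.27s; mode gives (a−1)/(s−2) = 0.260.
Substituting: 0.27s − 1 = 0.260(s−2) = 0.260s − 0.520, so 0.010s = 0.480 and s = 48.0000.
Then a = 0.27×48.0000 = 12.960 and b = s−a = 35.040.

a = 12.960, b = 35.040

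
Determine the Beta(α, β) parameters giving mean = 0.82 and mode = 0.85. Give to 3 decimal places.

Let s = α+β. Mean gives α = μs = 0.82s; mode gives (α−1)/(s−2) = 0.85.
Substituting: 0.82s − 1 = 0.85(s−2) = 0.85s − 1.70, so -0.03s = -0.70 and s = 23.3333.
Then α = 0.82×23.3333 = 19.133 and β = s−α = 4.200.

α = 19.133, β = 4.200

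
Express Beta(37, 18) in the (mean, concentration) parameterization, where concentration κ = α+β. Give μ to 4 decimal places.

κ = α+β = 37+18 = 55; μ = α/κ = 37/55 = 0.6727.

μ = 0.6727, κ = 55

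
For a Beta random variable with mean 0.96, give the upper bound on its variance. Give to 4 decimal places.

For fixed mean μ the Beta variance is μ(1−μ)/(α+β+1), increasing as α+β decreases.
Its least upper bound (not attained) is μ(1−μ) = 0.96·0.04 = 0.0384.

0.0384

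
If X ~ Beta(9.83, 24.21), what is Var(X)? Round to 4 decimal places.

0.0059

Var = αβ/[(α+β)²(α+β+1)] = (9.83×24.21)/(34.04²×35.04) = 237.9843/40601.604864 = 0.0059.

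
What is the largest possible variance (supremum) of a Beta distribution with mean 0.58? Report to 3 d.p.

0.244

Var = μ(1−μ)/(α+β+1), which approaches μ(1−μ) as α+β → 0.
So the supremum is μ(1−μ) = 0.58×0.42 = 0.244.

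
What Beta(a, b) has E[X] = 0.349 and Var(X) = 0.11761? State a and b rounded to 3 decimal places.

a = 0.325, b = 0.607

Write ν = a+b; then a = μν and Var = μ(1−μ)/(ν+1).
ν = μ(1−μ)/Var − 1 = 0.227199/0.11761 − 1 = 0.9318.
a = 0.349·0.9318 = 0.325, b = 0.651·0.9318 = 0.607.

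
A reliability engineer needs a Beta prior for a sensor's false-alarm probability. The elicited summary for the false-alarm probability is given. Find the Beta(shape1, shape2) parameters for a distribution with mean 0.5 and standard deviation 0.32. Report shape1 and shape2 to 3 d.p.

shape1 = 0.721, shape2 = 0.721

Variance = 0.32² = 0.1024. The moment-matching identity shape1+shape2 = μ(1−μ)/Var − 1 gives
shape1+shape2 = 0.25/0.1024 − 1 = 1.4414, so shape1 = μ·1.4414 = 0.721 and shape2 = (1−μ)·1.4414 = 0.721.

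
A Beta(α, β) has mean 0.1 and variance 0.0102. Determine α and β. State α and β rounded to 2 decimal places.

α = 0.78, β = 7.04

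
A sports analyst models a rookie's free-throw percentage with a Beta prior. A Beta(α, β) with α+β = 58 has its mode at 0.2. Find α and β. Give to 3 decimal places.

α = 12.200, β = 45.800

Mode = (α−1)/(κ−2) with κ = α+β, so α−1 = 0.2·56 = 11.200.
α = 12.200; β = κ − α = 45.800.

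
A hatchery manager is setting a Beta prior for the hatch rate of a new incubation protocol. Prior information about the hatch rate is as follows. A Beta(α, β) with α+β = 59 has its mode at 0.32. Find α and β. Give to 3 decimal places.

Since the density peak of Beta(α,β) is at (α−1)/(α+β−2),
α = 1 + 0.32(59−2) = 19.240 and β = 59 − 19.240 = 39.760.

α = 19.240, β = 39.760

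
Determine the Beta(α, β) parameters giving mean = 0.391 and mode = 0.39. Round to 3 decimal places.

Let s = α+β. Mean gives α = μs = 0.391s; mode gives (α−1)/(s−2) = 0.39.
Substituting: 0.391s − 1 = 0.39(s−2) = 0.39s − 0.78, so 0.001s = 0.22 and s = 220.0000.
Then α = 0.391×220.0000 = 86.020 and β = s−α = 133.980.

α = 86.020, β = 133.980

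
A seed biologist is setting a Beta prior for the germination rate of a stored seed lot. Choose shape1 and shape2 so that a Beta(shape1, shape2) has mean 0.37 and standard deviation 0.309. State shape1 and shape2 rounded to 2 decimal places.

shape1 = 0.53, shape2 = 0.91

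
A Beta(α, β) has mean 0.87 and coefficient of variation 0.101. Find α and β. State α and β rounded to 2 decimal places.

α = 11.87, β = 1.77

σ = CV·μ = 0.101×0.87 = 0.08787, so σ² = 0.007721.
s+1 = μ(1−μ)/σ² = 0.1131/0.007721 = 14.6481, so s = α+β = 13.6481.
α = μs = 11.87, β = (1−μ)s = 1.77.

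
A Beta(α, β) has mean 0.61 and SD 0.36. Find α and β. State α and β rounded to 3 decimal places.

First σ² = 0.1296. Setting α = μn, β = (1−μ)n with n = α+β,
μ(1−μ)/(n+1) = 0.1296 ⇒ n+1 = 0.2379/0.1296 = 1.8356 ⇒ n = 0.8356.
Hence α = 0.61×0.8356 = 0.510, β = 0.39×0.8356 = 0.326.

α = 0.510, β = 0.326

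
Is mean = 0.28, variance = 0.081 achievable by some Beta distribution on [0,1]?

Yes

For any Beta, Var(X) < E[X]·(1−E[X]).
Here μ(1−μ) = 0.28×0.72 = 0.2016, and 0.081 < 0.2016.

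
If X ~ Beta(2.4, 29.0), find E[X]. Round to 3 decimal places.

The Beta mean is α/(α+β) = 2.4/(2.4+29.0) = 0.076.

0.076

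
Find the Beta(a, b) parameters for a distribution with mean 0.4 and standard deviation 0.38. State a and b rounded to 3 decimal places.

Variance = 0.38² = 0.1444. The moment-matching identity a+b = μ(1−μ)/Var − 1 gives
a+b = 0.24/0.1444 − 1 = 0.6620, so a = μ·0.6620 = 0.265 and b = (1−μ)·0.6620 = 0.397.

a = 0.265, b = 0.397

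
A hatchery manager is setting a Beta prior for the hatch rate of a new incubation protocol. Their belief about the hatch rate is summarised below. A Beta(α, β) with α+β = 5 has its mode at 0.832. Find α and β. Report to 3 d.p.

Since the density peak of Beta(α,β) is at (α−1)/(α+β−2),
α = 1 + 0.832(5−2) = 3.496 and β = 5 − 3.496 = 1.504.

α = 3.496, β = 1.504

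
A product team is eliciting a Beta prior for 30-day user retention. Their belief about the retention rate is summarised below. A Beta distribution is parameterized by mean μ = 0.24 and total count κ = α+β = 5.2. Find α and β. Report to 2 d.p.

α = 1.25, β = 3.95

α = μκ = 0.24×5.2 = 1.25 and β = (1−μ)κ = 0.76×5.2 = 3.95.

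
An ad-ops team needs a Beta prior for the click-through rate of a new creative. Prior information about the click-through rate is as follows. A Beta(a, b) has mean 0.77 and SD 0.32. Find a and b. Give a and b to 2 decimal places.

σ² = 0.32² = 0.1024.
With s = a+b, Var = μ(1−μ)/(s+1), so s+1 = (0.77×0.23)/0.1024 = 1.7295 and s = 0.7295.
a = μs = 0.56, b = (1−μ)s = 0.17.

a = 0.56, b = 0.17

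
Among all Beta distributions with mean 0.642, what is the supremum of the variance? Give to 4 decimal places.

0.2298

Var = μ(1−μ)/(α+β+1), which approaches μ(1−μ) as α+β → 0.
So the supremum is μ(1−μ) = 0.642×0.358 = 0.2298.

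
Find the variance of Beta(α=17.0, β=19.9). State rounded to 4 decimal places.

0.0066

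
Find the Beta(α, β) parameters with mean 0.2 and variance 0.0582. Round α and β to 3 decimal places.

α = 0.350, β = 1.399

Let s = α+β. The Beta variance is μ(1−μ)/(s+1).
So s+1 = μ(1−μ)/σ² = (0.2×0.8)/0.0582 = 0.16/0.0582 = 2.7491, giving s = 1.7491.
Then α = μs = 0.2×1.7491 = 0.350 and β = (1−μ)s = 0.8×1.7491 = 1.399.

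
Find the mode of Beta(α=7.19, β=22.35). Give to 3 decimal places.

The density x^(α−1)(1−x)^(β−1) is maximised at (α−1)/(α+β−2) = 6.19/27.54 = 0.225.

0.225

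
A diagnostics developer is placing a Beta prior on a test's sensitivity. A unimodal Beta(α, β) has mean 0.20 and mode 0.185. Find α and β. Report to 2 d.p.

α = 8.40, β = 33.60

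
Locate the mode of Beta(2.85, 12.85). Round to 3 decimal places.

With α,β > 1, mode = (α−1)/(α+β−2) = 1.85/13.70 = 0.135.

0.135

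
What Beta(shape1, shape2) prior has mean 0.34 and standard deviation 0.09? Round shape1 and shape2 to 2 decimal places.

shape1 = 9.08, shape2 = 17.62

Variance = 0.09² = 0.0081. The moment-matching identity shape1+shape2 = μ(1−μ)/Var − 1 gives
shape1+shape2 = 0.2244/0.0081 − 1 = 26.7037, so shape1 = μ·26.7037 = 9.08 and shape2 = (1−μ)·26.7037 = 17.62.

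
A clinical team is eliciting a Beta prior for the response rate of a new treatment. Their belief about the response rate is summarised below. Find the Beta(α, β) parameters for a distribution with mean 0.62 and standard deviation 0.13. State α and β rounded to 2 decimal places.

α = 8.02, β = 4.92

σ² = 0.13² = 0.0169.
With s = α+β, Var = μ(1−μ)/(s+1), so s+1 = (0.62×0.38)/0.0169 = 13.9408 and s = 12.9408.
α = μs = 8.02, β = (1−μ)s = 4.92.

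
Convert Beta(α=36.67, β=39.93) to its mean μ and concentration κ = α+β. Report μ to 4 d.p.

μ = 0.4787, κ = 76.60

κ = α+β = 36.67+39.93 = 76.60; μ = α/κ = 36.67/76.60 = 0.4787.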